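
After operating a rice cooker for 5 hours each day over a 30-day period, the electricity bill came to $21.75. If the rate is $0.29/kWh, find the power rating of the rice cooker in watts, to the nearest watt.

500 W

Energy = $21.75 ÷ $0.29/kWh = 75 kWh
Runtime = 5 h/day × 30 days = 150 h
Power = 75 kWh ÷ 150 h = 0.5 kW = 500 W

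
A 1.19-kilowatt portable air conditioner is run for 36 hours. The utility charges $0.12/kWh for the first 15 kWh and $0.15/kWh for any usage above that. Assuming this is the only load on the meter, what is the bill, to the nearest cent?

$5.98

Energy = 1.19 kW × 36 h = 42.84 kWh
Tier 1 (0–15 kWh): 15 × $0.12 = $1.8
Above 15 kWh: 27.84 × $0.15 = $4.176
Bill = $5.98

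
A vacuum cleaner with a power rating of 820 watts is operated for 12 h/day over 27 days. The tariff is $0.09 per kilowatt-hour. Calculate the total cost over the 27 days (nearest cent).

$23.91

Runtime = 12 h/day × 27 days = 324 h
Energy = 0.82 kW × 324 h = 265.68 kWh
Cost = 265.68 kWh × $0.09/kWh = $23.91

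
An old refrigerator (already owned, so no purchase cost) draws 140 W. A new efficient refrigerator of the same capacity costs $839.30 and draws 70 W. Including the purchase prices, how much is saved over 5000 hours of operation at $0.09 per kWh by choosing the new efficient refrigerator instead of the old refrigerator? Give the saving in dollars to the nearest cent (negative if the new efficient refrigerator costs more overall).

old refrigerator: $0.00 + (140/1000) kW × 5000 h × $0.09 = $0.00 + $63 = $63
new efficient refrigerator: $839.30 + (70/1000) kW × 5000 h × $0.09 = $839.30 + $31.5 = $870.8
Saving = $63 − $870.8 = −$807.8

-$807.80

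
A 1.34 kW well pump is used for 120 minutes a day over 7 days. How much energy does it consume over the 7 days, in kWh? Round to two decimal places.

18.76 kWh

Runtime = 120 min × 7 = 840 min = 14 h
Energy = 1.34 kW × 14 h = 18.76 kWh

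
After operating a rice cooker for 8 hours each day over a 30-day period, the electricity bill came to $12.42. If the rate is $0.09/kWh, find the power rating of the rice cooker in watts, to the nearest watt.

575 W

Energy = $12.42 ÷ $0.09/kWh = 138 kWh
Runtime = 8 h/day × 30 days = 240 h
Power = 138 kWh ÷ 240 h = 0.575 kW = 575 W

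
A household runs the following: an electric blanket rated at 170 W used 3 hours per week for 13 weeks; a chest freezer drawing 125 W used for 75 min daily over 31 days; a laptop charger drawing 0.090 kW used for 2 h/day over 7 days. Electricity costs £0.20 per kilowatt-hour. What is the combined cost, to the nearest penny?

electric blanket: Runtime = 3 h/week × 13 weeks = 39 h
electric blanket: 0.17 kW × 39 h = 6.63 kWh
chest freezer: Runtime = 75 min × 31 = 2325 min = 38.75 h
chest freezer: 0.125 kW × 38.75 h = 4.84375 kWh
laptop charger: Runtime = 2 h/day × 7 days = 14 h
laptop charger: 0.09 kW × 14 h = 1.26 kWh
Total energy = 12.73375 kWh
Cost = 12.73375 × £0.20 = £2.55

£2.55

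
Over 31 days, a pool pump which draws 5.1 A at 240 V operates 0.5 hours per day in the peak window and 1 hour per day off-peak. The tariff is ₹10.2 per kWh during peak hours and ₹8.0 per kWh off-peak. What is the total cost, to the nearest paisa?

₹497.07

Power = 5.1 A × 240 V = 1224 W = 1.224 kW
Peak energy = 1.224 kW × 0.5 h × 31 = 18.972 kWh
Off-peak energy = 1.224 kW × 1 h × 31 = 37.944 kWh
Cost = 18.972 × ₹10.2 + 37.944 × ₹8.0 = ₹193.5144 + ₹303.552 = ₹497.07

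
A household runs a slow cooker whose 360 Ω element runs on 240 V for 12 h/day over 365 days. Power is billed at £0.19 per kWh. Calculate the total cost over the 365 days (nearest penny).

£133.15

Power = V²/R = 240²/360 = 160 W = 0.16 kW
Runtime = 12 h/day × 365 days = 4380 h
Energy = 0.16 kW × 4380 h = 700.8 kWh
Cost = 700.8 kWh × £0.19/kWh = £133.15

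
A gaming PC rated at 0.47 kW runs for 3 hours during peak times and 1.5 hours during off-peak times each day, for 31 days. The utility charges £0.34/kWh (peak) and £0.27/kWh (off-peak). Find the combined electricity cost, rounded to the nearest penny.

Peak energy = 0.47 kW × 3 h × 31 = 43.71 kWh
Off-peak energy = 0.47 kW × 1.5 h × 31 = 21.855 kWh
Cost = 43.71 × £0.34 + 21.855 × £0.27 = £14.8614 + £5.90085 = £20.76

£20.76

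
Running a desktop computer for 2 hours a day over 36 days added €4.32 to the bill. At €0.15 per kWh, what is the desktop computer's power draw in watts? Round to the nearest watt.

400 W

Energy = €4.32 ÷ €0.15/kWh = 28.8 kWh
Runtime = 2 h/day × 36 days = 72 h
Power = 28.8 kWh ÷ 72 h = 0.4 kW = 400 W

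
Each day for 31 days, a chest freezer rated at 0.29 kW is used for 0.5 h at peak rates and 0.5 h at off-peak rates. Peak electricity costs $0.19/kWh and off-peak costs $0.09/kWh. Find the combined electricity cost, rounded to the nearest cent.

Peak energy = 0.29 kW × 0.5 h × 31 = 4.495 kWh
Off-peak energy = 0.29 kW × 0.5 h × 31 = 4.495 kWh
Cost = 4.495 × $0.19 + 4.495 × $0.09 = $0.85405 + $0.40455 = $1.26

$1.26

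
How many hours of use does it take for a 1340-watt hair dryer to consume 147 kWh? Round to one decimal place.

Hours = 147 kWh ÷ 1.34 kW = 109.7 h

109.7 h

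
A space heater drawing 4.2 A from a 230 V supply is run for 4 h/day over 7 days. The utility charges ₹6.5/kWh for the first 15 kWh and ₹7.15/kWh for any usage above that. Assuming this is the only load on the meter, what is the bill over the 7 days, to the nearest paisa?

Power = 4.2 A × 230 V = 966 W = 0.966 kW
Runtime = 4 h/day × 7 days = 28 h
Energy = 0.966 kW × 28 h = 27.048 kWh
Tier 1 (0–15 kWh): 15 × ₹6.5 = ₹97.5
Above 15 kWh: 12.048 × ₹7.15 = ₹86.1432
Bill = ₹183.64

₹183.64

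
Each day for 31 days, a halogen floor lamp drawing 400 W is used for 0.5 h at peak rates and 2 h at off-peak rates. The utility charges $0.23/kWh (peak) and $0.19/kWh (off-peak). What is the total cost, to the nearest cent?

Peak energy = 0.4 kW × 0.5 h × 31 = 6.2 kWh
Off-peak energy = 0.4 kW × 2 h × 31 = 24.8 kWh
Cost = 6.2 × $0.23 + 24.8 × $0.19 = $1.426 + $4.712 = $6.14

$6.14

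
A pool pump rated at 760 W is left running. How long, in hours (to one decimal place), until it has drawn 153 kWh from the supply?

Hours = 153 kWh ÷ 0.76 kW = 201.3 h

201.3 h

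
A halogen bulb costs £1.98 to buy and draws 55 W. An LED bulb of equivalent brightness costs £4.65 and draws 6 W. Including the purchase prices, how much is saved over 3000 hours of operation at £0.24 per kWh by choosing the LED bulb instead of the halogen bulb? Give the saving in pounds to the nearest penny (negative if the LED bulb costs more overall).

halogen bulb: £1.98 + (55/1000) kW × 3000 h × £0.24 = £1.98 + £39.6 = £41.58
LED bulb: £4.65 + (6/1000) kW × 3000 h × £0.24 = £4.65 + £4.32 = £8.97
Saving = £41.58 − £8.97 = £32.61

£32.61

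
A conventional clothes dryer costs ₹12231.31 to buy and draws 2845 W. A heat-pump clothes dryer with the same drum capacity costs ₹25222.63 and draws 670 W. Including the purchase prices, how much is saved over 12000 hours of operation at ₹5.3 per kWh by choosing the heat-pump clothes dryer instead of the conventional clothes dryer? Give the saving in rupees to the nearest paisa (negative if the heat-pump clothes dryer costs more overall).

₹125338.68

conventional clothes dryer: ₹12231.31 + (2845/1000) kW × 12000 h × ₹5.3 = ₹12231.31 + ₹180942 = ₹193173.31
heat-pump clothes dryer: ₹25222.63 + (670/1000) kW × 12000 h × ₹5.3 = ₹25222.63 + ₹42612 = ₹67834.63
Saving = ₹193173.31 − ₹67834.63 = ₹125338.68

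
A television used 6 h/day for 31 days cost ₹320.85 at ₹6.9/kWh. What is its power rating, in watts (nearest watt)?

250 W

Energy = ₹320.85 ÷ ₹6.9/kWh = 46.5 kWh
Runtime = 6 h/day × 31 days = 186 h
Power = 46.5 kWh ÷ 186 h = 0.25 kW = 250 W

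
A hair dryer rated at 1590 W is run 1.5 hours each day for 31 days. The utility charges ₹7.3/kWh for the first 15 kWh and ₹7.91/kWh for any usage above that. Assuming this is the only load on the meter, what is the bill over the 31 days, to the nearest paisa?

₹575.68

Runtime = 1.5 h/day × 31 days = 46.5 h
Energy = 1.59 kW × 46.5 h = 73.935 kWh
Tier 1 (0–15 kWh): 15 × ₹7.3 = ₹109.5
Above 15 kWh: 58.935 × ₹7.91 = ₹466.17585
Bill = ₹575.68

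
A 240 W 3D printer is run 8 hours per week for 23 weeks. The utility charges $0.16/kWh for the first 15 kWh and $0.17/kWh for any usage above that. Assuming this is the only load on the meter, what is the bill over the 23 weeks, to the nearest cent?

Runtime = 8 h/week × 23 weeks = 184 h
Energy = 0.24 kW × 184 h = 44.16 kWh
Tier 1 (0–15 kWh): 15 × $0.16 = $2.4
Above 15 kWh: 29.16 × $0.17 = $4.9572
Bill = $7.36

$7.36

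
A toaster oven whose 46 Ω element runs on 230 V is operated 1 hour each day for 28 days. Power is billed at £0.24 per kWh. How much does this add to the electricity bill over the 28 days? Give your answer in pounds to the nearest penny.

Power = V²/R = 230²/46 = 1150 W = 1.15 kW
Runtime = 1 h/day × 28 days = 28 h
Energy = 1.15 kW × 28 h = 32.2 kWh
Cost = 32.2 kWh × £0.24/kWh = £7.73

£7.73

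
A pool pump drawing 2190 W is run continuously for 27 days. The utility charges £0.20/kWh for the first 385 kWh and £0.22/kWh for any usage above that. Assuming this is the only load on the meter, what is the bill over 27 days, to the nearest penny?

Runtime = 24 h × 27 = 648 h
Energy = 2.19 kW × 648 h = 1419.12 kWh
Tier 1 (0–385 kWh): 385 × £0.20 = £77
Above 385 kWh: 1034.12 × £0.22 = £227.5064
Bill = £304.51

£304.51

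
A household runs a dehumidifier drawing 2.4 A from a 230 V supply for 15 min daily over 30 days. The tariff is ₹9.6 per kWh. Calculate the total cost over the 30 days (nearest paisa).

Power = 2.4 A × 230 V = 552 W = 0.552 kW
Runtime = 15 min × 30 = 450 min = 7.5 h
Energy = 0.552 kW × 7.5 h = 4.14 kWh
Cost = 4.14 kWh × ₹9.6/kWh = ₹39.74

₹39.74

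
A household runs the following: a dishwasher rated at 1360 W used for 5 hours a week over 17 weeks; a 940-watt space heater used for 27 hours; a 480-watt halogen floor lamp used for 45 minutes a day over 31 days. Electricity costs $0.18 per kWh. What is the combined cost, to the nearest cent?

dishwasher: Runtime = 5 h/week × 17 weeks = 85 h
dishwasher: 1.36 kW × 85 h = 115.6 kWh
space heater: 0.94 kW × 27 h = 25.38 kWh
halogen floor lamp: Runtime = 45 min × 31 = 1395 min = 23.25 h
halogen floor lamp: 0.48 kW × 23.25 h = 11.16 kWh
Total energy = 152.14 kWh
Cost = 152.14 × $0.18 = $27.39

$27.39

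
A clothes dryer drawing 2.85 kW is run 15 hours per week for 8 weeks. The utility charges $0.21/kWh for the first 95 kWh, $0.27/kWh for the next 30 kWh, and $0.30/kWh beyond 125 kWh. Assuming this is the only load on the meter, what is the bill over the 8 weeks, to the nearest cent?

Runtime = 15 h/week × 8 weeks = 120 h
Energy = 2.85 kW × 120 h = 342 kWh
Tier 1 (0–95 kWh): 95 × $0.21 = $19.95
Tier 2 (95–125 kWh): 30 × $0.27 = $8.1
Above 125 kWh: 217 × $0.30 = $65.1
Bill = $93.15

$93.15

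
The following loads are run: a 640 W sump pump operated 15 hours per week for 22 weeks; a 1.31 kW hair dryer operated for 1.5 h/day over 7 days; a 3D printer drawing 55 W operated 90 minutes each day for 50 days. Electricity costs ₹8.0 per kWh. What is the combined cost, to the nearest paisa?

₹1832.64

sump pump: Runtime = 15 h/week × 22 weeks = 330 h
sump pump: 0.64 kW × 330 h = 211.2 kWh
hair dryer: Runtime = 1.5 h/day × 7 days = 10.5 h
hair dryer: 1.31 kW × 10.5 h = 13.755 kWh
3D printer: Runtime = 90 min × 50 = 4500 min = 75 h
3D printer: 0.055 kW × 75 h = 4.125 kWh
Total energy = 229.08 kWh
Cost = 229.08 × ₹8.0 = ₹1832.64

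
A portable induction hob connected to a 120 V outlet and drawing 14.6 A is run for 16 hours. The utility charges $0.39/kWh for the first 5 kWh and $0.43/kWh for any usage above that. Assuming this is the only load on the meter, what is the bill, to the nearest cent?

Power = 14.6 A × 120 V = 1752 W = 1.752 kW
Energy = 1.752 kW × 16 h = 28.032 kWh
Tier 1 (0–5 kWh): 5 × $0.39 = $1.95
Above 5 kWh: 23.032 × $0.43 = $9.90376
Bill = $11.85

$11.85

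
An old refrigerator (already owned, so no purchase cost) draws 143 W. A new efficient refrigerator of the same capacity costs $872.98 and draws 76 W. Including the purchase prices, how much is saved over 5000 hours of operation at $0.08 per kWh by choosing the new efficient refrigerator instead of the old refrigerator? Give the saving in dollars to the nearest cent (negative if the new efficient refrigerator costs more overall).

old refrigerator: $0.00 + (143/1000) kW × 5000 h × $0.08 = $0.00 + $57.2 = $57.2
new efficient refrigerator: $872.98 + (76/1000) kW × 5000 h × $0.08 = $872.98 + $30.4 = $903.38
Saving = $57.2 − $903.38 = −$846.18

-$846.18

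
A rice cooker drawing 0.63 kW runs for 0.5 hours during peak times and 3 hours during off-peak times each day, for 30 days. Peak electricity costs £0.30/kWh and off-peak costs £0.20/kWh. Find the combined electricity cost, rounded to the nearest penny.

Peak energy = 0.63 kW × 0.5 h × 30 = 9.45 kWh
Off-peak energy = 0.63 kW × 3 h × 30 = 56.7 kWh
Cost = 9.45 × £0.30 + 56.7 × £0.20 = £2.835 + £11.34 = £14.18

£14.18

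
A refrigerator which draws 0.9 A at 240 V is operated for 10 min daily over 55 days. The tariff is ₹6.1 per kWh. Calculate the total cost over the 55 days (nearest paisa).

₹12.08

Power = 0.9 A × 240 V = 216 W = 0.216 kW
Runtime = 10 min × 55 = 550 min = 9.166666… h
Energy = 0.216 kW × 9.166666… h = 1.98 kWh
Cost = 1.98 kWh × ₹6.1/kWh = ₹12.08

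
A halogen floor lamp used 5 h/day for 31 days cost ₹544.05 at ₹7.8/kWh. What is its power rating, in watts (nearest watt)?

450 W

Energy = ₹544.05 ÷ ₹7.8/kWh = 69.75 kWh
Runtime = 5 h/day × 31 days = 155 h
Power = 69.75 kWh ÷ 155 h = 0.45 kW = 450 W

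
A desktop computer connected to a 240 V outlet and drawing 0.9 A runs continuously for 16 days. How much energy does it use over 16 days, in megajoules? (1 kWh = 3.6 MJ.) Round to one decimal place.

298.6 MJ

Power = 0.9 A × 240 V = 216 W = 0.216 kW
Runtime = 24 h × 16 = 384 h
Energy = 0.216 kW × 384 h = 82.944 kWh
= 82.944 × 3.6 MJ = 298.6 MJ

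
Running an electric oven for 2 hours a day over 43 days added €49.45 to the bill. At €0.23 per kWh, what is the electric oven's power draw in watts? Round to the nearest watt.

2500 W

Energy = €49.45 ÷ €0.23/kWh = 215 kWh
Runtime = 2 h/day × 43 days = 86 h
Power = 215 kWh ÷ 86 h = 2.5 kW = 2500 W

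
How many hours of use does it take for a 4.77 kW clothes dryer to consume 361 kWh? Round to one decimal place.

75.7 h

Hours = 361 kWh ÷ 4.77 kW = 75.7 h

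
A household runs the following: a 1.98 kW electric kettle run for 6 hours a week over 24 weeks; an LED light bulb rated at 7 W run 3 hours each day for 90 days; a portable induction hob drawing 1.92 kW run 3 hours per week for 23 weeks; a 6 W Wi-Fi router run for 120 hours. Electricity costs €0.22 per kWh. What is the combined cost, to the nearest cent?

€92.45

electric kettle: Runtime = 6 h/week × 24 weeks = 144 h
electric kettle: 1.98 kW × 144 h = 285.12 kWh
LED light bulb: Runtime = 3 h/day × 90 days = 270 h
LED light bulb: 0.007 kW × 270 h = 1.89 kWh
portable induction hob: Runtime = 3 h/week × 23 weeks = 69 h
portable induction hob: 1.92 kW × 69 h = 132.48 kWh
Wi-Fi router: 0.006 kW × 120 h = 0.72 kWh
Total energy = 420.21 kWh
Cost = 420.21 × €0.22 = €92.45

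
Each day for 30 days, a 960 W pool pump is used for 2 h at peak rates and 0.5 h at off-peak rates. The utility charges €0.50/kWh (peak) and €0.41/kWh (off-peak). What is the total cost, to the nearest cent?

Peak energy = 0.96 kW × 2 h × 30 = 57.6 kWh
Off-peak energy = 0.96 kW × 0.5 h × 30 = 14.4 kWh
Cost = 57.6 × €0.50 + 14.4 × €0.41 = €28.8 + €5.904 = €34.70

€34.70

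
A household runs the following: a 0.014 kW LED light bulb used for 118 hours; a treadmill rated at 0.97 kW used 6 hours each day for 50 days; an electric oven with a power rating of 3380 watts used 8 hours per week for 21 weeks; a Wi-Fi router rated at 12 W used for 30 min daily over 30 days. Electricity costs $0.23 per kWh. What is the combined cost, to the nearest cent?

$197.95

LED light bulb: 0.014 kW × 118 h = 1.652 kWh
treadmill: Runtime = 6 h/day × 50 days = 300 h
treadmill: 0.97 kW × 300 h = 291 kWh
electric oven: Runtime = 8 h/week × 21 weeks = 168 h
electric oven: 3.38 kW × 168 h = 567.84 kWh
Wi-Fi router: Runtime = 30 min × 30 = 900 min = 15 h
Wi-Fi router: 0.012 kW × 15 h = 0.18 kWh
Total energy = 860.672 kWh
Cost = 860.672 × $0.23 = $197.95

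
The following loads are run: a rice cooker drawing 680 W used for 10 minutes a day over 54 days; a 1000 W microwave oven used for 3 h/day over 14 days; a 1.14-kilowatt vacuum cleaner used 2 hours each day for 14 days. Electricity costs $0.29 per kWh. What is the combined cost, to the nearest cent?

rice cooker: Runtime = 10 min × 54 = 540 min = 9 h
rice cooker: 0.68 kW × 9 h = 6.12 kWh
microwave oven: Runtime = 3 h/day × 14 days = 42 h
microwave oven: 1 kW × 42 h = 42 kWh
vacuum cleaner: Runtime = 2 h/day × 14 days = 28 h
vacuum cleaner: 1.14 kW × 28 h = 31.92 kWh
Total energy = 80.04 kWh
Cost = 80.04 × $0.29 = $23.21

$23.21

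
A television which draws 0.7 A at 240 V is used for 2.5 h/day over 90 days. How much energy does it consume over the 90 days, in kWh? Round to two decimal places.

37.80 kWh

Power = 0.7 A × 240 V = 168 W = 0.168 kW
Runtime = 2.5 h/day × 90 days = 225 h
Energy = 0.168 kW × 225 h = 37.8 kWh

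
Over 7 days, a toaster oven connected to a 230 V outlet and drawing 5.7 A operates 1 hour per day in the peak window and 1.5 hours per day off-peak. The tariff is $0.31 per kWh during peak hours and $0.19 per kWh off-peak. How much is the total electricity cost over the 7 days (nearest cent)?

$5.46

Power = 5.7 A × 230 V = 1311 W = 1.311 kW
Peak energy = 1.311 kW × 1 h × 7 = 9.177 kWh
Off-peak energy = 1.311 kW × 1.5 h × 7 = 13.7655 kWh
Cost = 9.177 × $0.31 + 13.7655 × $0.19 = $2.84487 + $2.615445 = $5.46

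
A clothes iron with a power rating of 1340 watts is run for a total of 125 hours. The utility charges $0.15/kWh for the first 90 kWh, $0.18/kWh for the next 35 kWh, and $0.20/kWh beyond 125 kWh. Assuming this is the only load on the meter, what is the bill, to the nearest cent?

Energy = 1.34 kW × 125 h = 167.5 kWh
Tier 1 (0–90 kWh): 90 × $0.15 = $13.5
Tier 2 (90–125 kWh): 35 × $0.18 = $6.3
Above 125 kWh: 42.5 × $0.20 = $8.5
Bill = $28.30

$28.30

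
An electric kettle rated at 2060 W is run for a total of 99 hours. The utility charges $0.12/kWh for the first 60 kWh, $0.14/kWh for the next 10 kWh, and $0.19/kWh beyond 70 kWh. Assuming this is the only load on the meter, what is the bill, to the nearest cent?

$34.05

Energy = 2.06 kW × 99 h = 203.94 kWh
Tier 1 (0–60 kWh): 60 × $0.12 = $7.2
Tier 2 (60–70 kWh): 10 × $0.14 = $1.4
Above 70 kWh: 133.94 × $0.19 = $25.4486
Bill = $34.05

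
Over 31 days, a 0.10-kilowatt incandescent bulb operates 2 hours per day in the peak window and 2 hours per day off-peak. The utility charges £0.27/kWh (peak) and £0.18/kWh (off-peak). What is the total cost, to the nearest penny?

Peak energy = 0.1 kW × 2 h × 31 = 6.2 kWh
Off-peak energy = 0.1 kW × 2 h × 31 = 6.2 kWh
Cost = 6.2 × £0.27 + 6.2 × £0.18 = £1.674 + £1.116 = £2.79

£2.79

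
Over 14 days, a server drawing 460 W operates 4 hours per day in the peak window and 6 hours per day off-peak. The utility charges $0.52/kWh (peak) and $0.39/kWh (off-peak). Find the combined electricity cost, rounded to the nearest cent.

Peak energy = 0.46 kW × 4 h × 14 = 25.76 kWh
Off-peak energy = 0.46 kW × 6 h × 14 = 38.64 kWh
Cost = 25.76 × $0.52 + 38.64 × $0.39 = $13.3952 + $15.0696 = $28.46

$28.46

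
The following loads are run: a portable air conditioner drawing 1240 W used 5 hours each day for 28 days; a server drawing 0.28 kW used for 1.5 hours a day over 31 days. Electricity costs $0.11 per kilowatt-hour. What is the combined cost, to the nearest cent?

$20.53

portable air conditioner: Runtime = 5 h/day × 28 days = 140 h
portable air conditioner: 1.24 kW × 140 h = 173.6 kWh
server: Runtime = 1.5 h/day × 31 days = 46.5 h
server: 0.28 kW × 46.5 h = 13.02 kWh
Total energy = 186.62 kWh
Cost = 186.62 × $0.11 = $20.53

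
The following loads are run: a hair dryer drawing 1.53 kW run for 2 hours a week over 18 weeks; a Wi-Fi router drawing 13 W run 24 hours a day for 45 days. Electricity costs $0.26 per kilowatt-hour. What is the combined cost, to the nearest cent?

hair dryer: Runtime = 2 h/week × 18 weeks = 36 h
hair dryer: 1.53 kW × 36 h = 55.08 kWh
Wi-Fi router: Runtime = 24 h × 45 = 1080 h
Wi-Fi router: 0.013 kW × 1080 h = 14.04 kWh
Total energy = 69.12 kWh
Cost = 69.12 × $0.26 = $17.97

$17.97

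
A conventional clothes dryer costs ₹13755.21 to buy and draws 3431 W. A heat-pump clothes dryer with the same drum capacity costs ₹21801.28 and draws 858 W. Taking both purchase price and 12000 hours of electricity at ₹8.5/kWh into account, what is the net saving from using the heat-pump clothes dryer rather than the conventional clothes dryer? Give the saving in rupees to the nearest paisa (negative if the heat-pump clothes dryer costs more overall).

₹254399.93

conventional clothes dryer: ₹13755.21 + (3431/1000) kW × 12000 h × ₹8.5 = ₹13755.21 + ₹349962 = ₹363717.21
heat-pump clothes dryer: ₹21801.28 + (858/1000) kW × 12000 h × ₹8.5 = ₹21801.28 + ₹87516 = ₹109317.28
Saving = ₹363717.21 − ₹109317.28 = ₹254399.93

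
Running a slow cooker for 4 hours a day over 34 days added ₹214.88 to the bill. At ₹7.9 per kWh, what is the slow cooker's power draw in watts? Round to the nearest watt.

Energy = ₹214.88 ÷ ₹7.9/kWh = 27.2 kWh
Runtime = 4 h/day × 34 days = 136 h
Power = 27.2 kWh ÷ 136 h = 0.2 kW = 200 W

200 W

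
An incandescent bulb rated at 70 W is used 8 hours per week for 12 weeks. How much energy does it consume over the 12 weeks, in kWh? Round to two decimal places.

6.72 kWh

Runtime = 8 h/week × 12 weeks = 96 h
Energy = 0.07 kW × 96 h = 6.72 kWh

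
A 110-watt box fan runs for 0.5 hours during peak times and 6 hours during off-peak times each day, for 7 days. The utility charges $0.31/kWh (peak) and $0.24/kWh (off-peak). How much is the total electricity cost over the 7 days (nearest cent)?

$1.23

Peak energy = 0.11 kW × 0.5 h × 7 = 0.385 kWh
Off-peak energy = 0.11 kW × 6 h × 7 = 4.62 kWh
Cost = 0.385 × $0.31 + 4.62 × $0.24 = $0.11935 + $1.1088 = $1.23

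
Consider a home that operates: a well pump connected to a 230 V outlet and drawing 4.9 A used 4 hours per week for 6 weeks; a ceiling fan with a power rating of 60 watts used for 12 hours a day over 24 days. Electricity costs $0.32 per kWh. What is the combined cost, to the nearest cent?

well pump: Power = 4.9 A × 230 V = 1127 W = 1.127 kW
well pump: Runtime = 4 h/week × 6 weeks = 24 h
well pump: 1.127 kW × 24 h = 27.048 kWh
ceiling fan: Runtime = 12 h/day × 24 days = 288 h
ceiling fan: 0.06 kW × 288 h = 17.28 kWh
Total energy = 44.328 kWh
Cost = 44.328 × $0.32 = $14.18

$14.18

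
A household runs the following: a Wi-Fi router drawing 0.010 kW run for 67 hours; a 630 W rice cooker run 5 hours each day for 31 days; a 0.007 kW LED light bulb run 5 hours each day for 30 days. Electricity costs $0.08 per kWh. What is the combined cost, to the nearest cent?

$7.95

Wi-Fi router: 0.01 kW × 67 h = 0.67 kWh
rice cooker: Runtime = 5 h/day × 31 days = 155 h
rice cooker: 0.63 kW × 155 h = 97.65 kWh
LED light bulb: Runtime = 5 h/day × 30 days = 150 h
LED light bulb: 0.007 kW × 150 h = 1.05 kWh
Total energy = 99.37 kWh
Cost = 99.37 × $0.08 = $7.95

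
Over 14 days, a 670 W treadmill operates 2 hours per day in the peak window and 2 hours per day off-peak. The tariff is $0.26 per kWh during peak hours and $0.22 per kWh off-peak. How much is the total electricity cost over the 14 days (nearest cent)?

$9.00

Peak energy = 0.67 kW × 2 h × 14 = 18.76 kWh
Off-peak energy = 0.67 kW × 2 h × 14 = 18.76 kWh
Cost = 18.76 × $0.26 + 18.76 × $0.22 = $4.8776 + $4.1272 = $9.00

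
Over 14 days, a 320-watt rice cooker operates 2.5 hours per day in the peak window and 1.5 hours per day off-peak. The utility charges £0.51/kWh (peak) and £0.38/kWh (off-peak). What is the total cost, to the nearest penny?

£8.27

Peak energy = 0.32 kW × 2.5 h × 14 = 11.2 kWh
Off-peak energy = 0.32 kW × 1.5 h × 14 = 6.72 kWh
Cost = 11.2 × £0.51 + 6.72 × £0.38 = £5.712 + £2.5536 = £8.27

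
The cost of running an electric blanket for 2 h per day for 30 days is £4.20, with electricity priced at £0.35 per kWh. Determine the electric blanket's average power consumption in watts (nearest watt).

200 W

Energy = £4.20 ÷ £0.35/kWh = 12 kWh
Runtime = 2 h/day × 30 days = 60 h
Power = 12 kWh ÷ 60 h = 0.2 kW = 200 W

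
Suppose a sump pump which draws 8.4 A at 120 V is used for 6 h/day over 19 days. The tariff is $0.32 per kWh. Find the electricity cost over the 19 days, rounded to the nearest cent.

$36.77

Power = 8.4 A × 120 V = 1008 W = 1.008 kW
Runtime = 6 h/day × 19 days = 114 h
Energy = 1.008 kW × 114 h = 114.912 kWh
Cost = 114.912 kWh × $0.32/kWh = $36.77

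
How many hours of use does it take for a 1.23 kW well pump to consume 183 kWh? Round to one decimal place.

Hours = 183 kWh ÷ 1.23 kW = 148.8 h

148.8 h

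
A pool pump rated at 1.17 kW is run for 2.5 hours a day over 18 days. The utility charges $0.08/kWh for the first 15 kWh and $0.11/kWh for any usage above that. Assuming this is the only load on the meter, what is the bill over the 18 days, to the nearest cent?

$5.34

Runtime = 2.5 h/day × 18 days = 45 h
Energy = 1.17 kW × 45 h = 52.65 kWh
Tier 1 (0–15 kWh): 15 × $0.08 = $1.2
Above 15 kWh: 37.65 × $0.11 = $4.1415
Bill = $5.34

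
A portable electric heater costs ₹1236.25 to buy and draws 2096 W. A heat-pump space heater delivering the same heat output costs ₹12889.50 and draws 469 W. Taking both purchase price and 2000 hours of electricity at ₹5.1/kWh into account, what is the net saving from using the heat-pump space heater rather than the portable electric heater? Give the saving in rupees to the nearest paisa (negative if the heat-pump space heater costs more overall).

portable electric heater: ₹1236.25 + (2096/1000) kW × 2000 h × ₹5.1 = ₹1236.25 + ₹21379.2 = ₹22615.45
heat-pump space heater: ₹12889.50 + (469/1000) kW × 2000 h × ₹5.1 = ₹12889.50 + ₹4783.8 = ₹17673.3
Saving = ₹22615.45 − ₹17673.3 = ₹4942.15

₹4942.15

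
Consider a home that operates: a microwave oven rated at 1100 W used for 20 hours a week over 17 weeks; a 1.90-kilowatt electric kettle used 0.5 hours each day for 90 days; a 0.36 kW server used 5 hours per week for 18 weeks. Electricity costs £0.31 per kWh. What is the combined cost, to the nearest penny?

microwave oven: Runtime = 20 h/week × 17 weeks = 340 h
microwave oven: 1.1 kW × 340 h = 374 kWh
electric kettle: Runtime = 0.5 h/day × 90 days = 45 h
electric kettle: 1.9 kW × 45 h = 85.5 kWh
server: Runtime = 5 h/week × 18 weeks = 90 h
server: 0.36 kW × 90 h = 32.4 kWh
Total energy = 491.9 kWh
Cost = 491.9 × £0.31 = £152.49

£152.49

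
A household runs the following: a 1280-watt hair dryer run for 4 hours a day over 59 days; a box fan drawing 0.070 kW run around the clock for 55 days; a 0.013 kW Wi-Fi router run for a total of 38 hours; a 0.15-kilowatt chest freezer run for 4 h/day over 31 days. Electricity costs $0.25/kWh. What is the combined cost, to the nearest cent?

hair dryer: Runtime = 4 h/day × 59 days = 236 h
hair dryer: 1.28 kW × 236 h = 302.08 kWh
box fan: Runtime = 24 h × 55 = 1320 h
box fan: 0.07 kW × 1320 h = 92.4 kWh
Wi-Fi router: 0.013 kW × 38 h = 0.494 kWh
chest freezer: Runtime = 4 h/day × 31 days = 124 h
chest freezer: 0.15 kW × 124 h = 18.6 kWh
Total energy = 413.574 kWh
Cost = 413.574 × $0.25 = $103.39

$103.39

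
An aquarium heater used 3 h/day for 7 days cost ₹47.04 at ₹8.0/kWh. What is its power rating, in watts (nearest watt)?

280 W

Energy = ₹47.04 ÷ ₹8.0/kWh = 5.88 kWh
Runtime = 3 h/day × 7 days = 21 h
Power = 5.88 kWh ÷ 21 h = 0.28 kW = 280 W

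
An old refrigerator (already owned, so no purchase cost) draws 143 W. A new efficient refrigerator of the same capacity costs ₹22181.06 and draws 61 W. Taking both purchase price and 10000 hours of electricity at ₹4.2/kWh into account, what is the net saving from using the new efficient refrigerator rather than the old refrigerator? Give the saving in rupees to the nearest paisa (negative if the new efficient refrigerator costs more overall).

old refrigerator: ₹0.00 + (143/1000) kW × 10000 h × ₹4.2 = ₹0.00 + ₹6006 = ₹6006
new efficient refrigerator: ₹22181.06 + (61/1000) kW × 10000 h × ₹4.2 = ₹22181.06 + ₹2562 = ₹24743.06
Saving = ₹6006 − ₹24743.06 = −₹18737.06

-₹18737.06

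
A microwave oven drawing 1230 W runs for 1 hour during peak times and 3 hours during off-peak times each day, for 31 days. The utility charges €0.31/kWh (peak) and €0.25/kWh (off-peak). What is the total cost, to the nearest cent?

Peak energy = 1.23 kW × 1 h × 31 = 38.13 kWh
Off-peak energy = 1.23 kW × 3 h × 31 = 114.39 kWh
Cost = 38.13 × €0.31 + 114.39 × €0.25 = €11.8203 + €28.5975 = €40.42

€40.42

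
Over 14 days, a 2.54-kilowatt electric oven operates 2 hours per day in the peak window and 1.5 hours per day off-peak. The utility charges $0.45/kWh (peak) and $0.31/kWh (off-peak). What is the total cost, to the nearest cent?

Peak energy = 2.54 kW × 2 h × 14 = 71.12 kWh
Off-peak energy = 2.54 kW × 1.5 h × 14 = 53.34 kWh
Cost = 71.12 × $0.45 + 53.34 × $0.31 = $32.004 + $16.5354 = $48.54

$48.54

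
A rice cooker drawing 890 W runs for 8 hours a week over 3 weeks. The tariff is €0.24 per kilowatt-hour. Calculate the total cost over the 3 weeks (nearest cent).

Runtime = 8 h/week × 3 weeks = 24 h
Energy = 0.89 kW × 24 h = 21.36 kWh
Cost = 21.36 kWh × €0.24/kWh = €5.13

€5.13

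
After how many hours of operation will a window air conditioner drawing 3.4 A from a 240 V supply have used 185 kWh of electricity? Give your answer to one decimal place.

226.7 h

Power = 3.4 A × 240 V = 816 W = 0.816 kW
Hours = 185 kWh ÷ 0.816 kW = 226.7 h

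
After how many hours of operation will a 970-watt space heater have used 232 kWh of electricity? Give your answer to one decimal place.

Hours = 232 kWh ÷ 0.97 kW = 239.2 h

239.2 h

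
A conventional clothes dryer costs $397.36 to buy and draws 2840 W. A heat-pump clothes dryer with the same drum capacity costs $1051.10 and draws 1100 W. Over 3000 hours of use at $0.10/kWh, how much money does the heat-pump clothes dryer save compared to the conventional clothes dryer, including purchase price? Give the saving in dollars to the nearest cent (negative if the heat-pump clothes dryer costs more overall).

conventional clothes dryer: $397.36 + (2840/1000) kW × 3000 h × $0.10 = $397.36 + $852 = $1249.36
heat-pump clothes dryer: $1051.10 + (1100/1000) kW × 3000 h × $0.10 = $1051.10 + $330 = $1381.1
Saving = $1249.36 − $1381.1 = −$131.74

-$131.74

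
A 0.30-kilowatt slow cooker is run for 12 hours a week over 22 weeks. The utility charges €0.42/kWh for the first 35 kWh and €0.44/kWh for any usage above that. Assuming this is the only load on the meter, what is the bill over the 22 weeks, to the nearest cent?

€34.15

Runtime = 12 h/week × 22 weeks = 264 h
Energy = 0.3 kW × 264 h = 79.2 kWh
Tier 1 (0–35 kWh): 35 × €0.42 = €14.7
Above 35 kWh: 44.2 × €0.44 = €19.448
Bill = €34.15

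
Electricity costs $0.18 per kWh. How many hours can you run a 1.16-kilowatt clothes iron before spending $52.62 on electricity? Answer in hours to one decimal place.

252.0 h

Energy available = $52.62 ÷ $0.18/kWh = 292.3333 kWh
Hours = 292.3333 kWh ÷ 1.16 kW = 252.0 h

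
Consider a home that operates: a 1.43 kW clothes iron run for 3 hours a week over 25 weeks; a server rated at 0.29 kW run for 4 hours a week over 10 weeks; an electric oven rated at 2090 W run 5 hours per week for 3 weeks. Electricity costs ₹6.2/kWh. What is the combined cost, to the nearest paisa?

₹931.24

clothes iron: Runtime = 3 h/week × 25 weeks = 75 h
clothes iron: 1.43 kW × 75 h = 107.25 kWh
server: Runtime = 4 h/week × 10 weeks = 40 h
server: 0.29 kW × 40 h = 11.6 kWh
electric oven: Runtime = 5 h/week × 3 weeks = 15 h
electric oven: 2.09 kW × 15 h = 31.35 kWh
Total energy = 150.2 kWh
Cost = 150.2 × ₹6.2 = ₹931.24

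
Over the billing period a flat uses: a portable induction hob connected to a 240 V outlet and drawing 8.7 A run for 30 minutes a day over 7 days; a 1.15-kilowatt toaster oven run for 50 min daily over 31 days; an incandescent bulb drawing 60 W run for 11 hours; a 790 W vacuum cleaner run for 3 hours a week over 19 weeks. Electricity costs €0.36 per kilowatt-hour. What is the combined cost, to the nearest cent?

portable induction hob: Power = 8.7 A × 240 V = 2088 W = 2.088 kW
portable induction hob: Runtime = 30 min × 7 = 210 min = 3.5 h
portable induction hob: 2.088 kW × 3.5 h = 7.308 kWh
toaster oven: Runtime = 50 min × 31 = 1550 min = 25.833333… h
toaster oven: 1.15 kW × 25.833333… h = 29.708333… kWh
incandescent bulb: 0.06 kW × 11 h = 0.66 kWh
vacuum cleaner: Runtime = 3 h/week × 19 weeks = 57 h
vacuum cleaner: 0.79 kW × 57 h = 45.03 kWh
Total energy = 82.706333… kWh
Cost = 82.706333… × €0.36 = €29.77

€29.77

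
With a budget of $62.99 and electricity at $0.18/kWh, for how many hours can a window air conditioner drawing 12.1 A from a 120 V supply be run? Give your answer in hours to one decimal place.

Power = 12.1 A × 120 V = 1452 W = 1.452 kW
Energy available = $62.99 ÷ $0.18/kWh = 349.9444 kWh
Hours = 349.9444 kWh ÷ 1.452 kW = 241.0 h

241.0 h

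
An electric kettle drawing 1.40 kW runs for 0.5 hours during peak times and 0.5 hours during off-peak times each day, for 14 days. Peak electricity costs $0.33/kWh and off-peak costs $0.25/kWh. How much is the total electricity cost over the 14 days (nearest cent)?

Peak energy = 1.4 kW × 0.5 h × 14 = 9.8 kWh
Off-peak energy = 1.4 kW × 0.5 h × 14 = 9.8 kWh
Cost = 9.8 × $0.33 + 9.8 × $0.25 = $3.234 + $2.45 = $5.68

$5.68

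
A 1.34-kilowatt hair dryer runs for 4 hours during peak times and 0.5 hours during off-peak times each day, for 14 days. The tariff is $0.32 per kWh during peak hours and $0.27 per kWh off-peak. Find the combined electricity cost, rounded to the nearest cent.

$26.55

Peak energy = 1.34 kW × 4 h × 14 = 75.04 kWh
Off-peak energy = 1.34 kW × 0.5 h × 14 = 9.38 kWh
Cost = 75.04 × $0.32 + 9.38 × $0.27 = $24.0128 + $2.5326 = $26.55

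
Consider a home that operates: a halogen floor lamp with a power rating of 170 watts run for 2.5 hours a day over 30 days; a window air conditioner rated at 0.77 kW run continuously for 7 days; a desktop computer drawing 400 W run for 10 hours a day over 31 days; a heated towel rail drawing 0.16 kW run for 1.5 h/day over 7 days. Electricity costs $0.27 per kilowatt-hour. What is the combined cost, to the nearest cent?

halogen floor lamp: Runtime = 2.5 h/day × 30 days = 75 h
halogen floor lamp: 0.17 kW × 75 h = 12.75 kWh
window air conditioner: Runtime = 24 h × 7 = 168 h
window air conditioner: 0.77 kW × 168 h = 129.36 kWh
desktop computer: Runtime = 10 h/day × 31 days = 310 h
desktop computer: 0.4 kW × 310 h = 124 kWh
heated towel rail: Runtime = 1.5 h/day × 7 days = 10.5 h
heated towel rail: 0.16 kW × 10.5 h = 1.68 kWh
Total energy = 267.79 kWh
Cost = 267.79 × $0.27 = $72.30

$72.30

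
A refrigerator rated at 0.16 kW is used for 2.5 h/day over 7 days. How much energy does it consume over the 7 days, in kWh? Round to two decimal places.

2.80 kWh

Runtime = 2.5 h/day × 7 days = 17.5 h
Energy = 0.16 kW × 17.5 h = 2.8 kWh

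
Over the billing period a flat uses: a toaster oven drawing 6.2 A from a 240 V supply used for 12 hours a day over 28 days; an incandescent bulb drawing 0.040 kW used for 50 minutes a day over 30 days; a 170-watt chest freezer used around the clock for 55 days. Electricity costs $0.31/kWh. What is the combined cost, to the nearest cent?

$224.86

toaster oven: Power = 6.2 A × 240 V = 1488 W = 1.488 kW
toaster oven: Runtime = 12 h/day × 28 days = 336 h
toaster oven: 1.488 kW × 336 h = 499.968 kWh
incandescent bulb: Runtime = 50 min × 30 = 1500 min = 25 h
incandescent bulb: 0.04 kW × 25 h = 1 kWh
chest freezer: Runtime = 24 h × 55 = 1320 h
chest freezer: 0.17 kW × 1320 h = 224.4 kWh
Total energy = 725.368 kWh
Cost = 725.368 × $0.31 = $224.86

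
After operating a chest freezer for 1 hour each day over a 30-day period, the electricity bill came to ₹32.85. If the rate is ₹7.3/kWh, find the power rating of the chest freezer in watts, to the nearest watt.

Energy = ₹32.85 ÷ ₹7.3/kWh = 4.5 kWh
Runtime = 1 h/day × 30 days = 30 h
Power = 4.5 kWh ÷ 30 h = 0.15 kW = 150 W

150 W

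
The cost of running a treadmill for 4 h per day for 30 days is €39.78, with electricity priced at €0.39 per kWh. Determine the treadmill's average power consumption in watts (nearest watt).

850 W

Energy = €39.78 ÷ €0.39/kWh = 102 kWh
Runtime = 4 h/day × 30 days = 120 h
Power = 102 kWh ÷ 120 h = 0.85 kW = 850 W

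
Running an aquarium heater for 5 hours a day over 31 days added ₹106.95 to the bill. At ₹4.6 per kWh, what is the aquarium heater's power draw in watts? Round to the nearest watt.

150 W

Energy = ₹106.95 ÷ ₹4.6/kWh = 23.25 kWh
Runtime = 5 h/day × 31 days = 155 h
Power = 23.25 kWh ÷ 155 h = 0.15 kW = 150 W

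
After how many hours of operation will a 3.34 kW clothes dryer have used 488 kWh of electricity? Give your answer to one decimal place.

Hours = 488 kWh ÷ 3.34 kW = 146.1 h

146.1 h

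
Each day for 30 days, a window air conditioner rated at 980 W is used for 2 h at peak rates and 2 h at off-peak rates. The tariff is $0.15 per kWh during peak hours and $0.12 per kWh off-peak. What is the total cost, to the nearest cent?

Peak energy = 0.98 kW × 2 h × 30 = 58.8 kWh
Off-peak energy = 0.98 kW × 2 h × 30 = 58.8 kWh
Cost = 58.8 × $0.15 + 58.8 × $0.12 = $8.82 + $7.056 = $15.88

$15.88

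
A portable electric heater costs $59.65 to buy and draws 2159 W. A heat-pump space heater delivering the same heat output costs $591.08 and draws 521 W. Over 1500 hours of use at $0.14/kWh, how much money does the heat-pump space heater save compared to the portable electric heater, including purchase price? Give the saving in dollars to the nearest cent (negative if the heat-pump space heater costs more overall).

portable electric heater: $59.65 + (2159/1000) kW × 1500 h × $0.14 = $59.65 + $453.39 = $513.04
heat-pump space heater: $591.08 + (521/1000) kW × 1500 h × $0.14 = $591.08 + $109.41 = $700.49
Saving = $513.04 − $700.49 = −$187.45

-$187.45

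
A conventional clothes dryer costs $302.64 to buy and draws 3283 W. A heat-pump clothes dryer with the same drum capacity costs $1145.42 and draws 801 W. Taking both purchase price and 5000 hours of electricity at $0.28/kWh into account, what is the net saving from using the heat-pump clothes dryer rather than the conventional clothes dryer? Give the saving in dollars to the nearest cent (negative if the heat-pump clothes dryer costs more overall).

$2632.02

conventional clothes dryer: $302.64 + (3283/1000) kW × 5000 h × $0.28 = $302.64 + $4596.2 = $4898.84
heat-pump clothes dryer: $1145.42 + (801/1000) kW × 5000 h × $0.28 = $1145.42 + $1121.4 = $2266.82
Saving = $4898.84 − $2266.82 = $2632.02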